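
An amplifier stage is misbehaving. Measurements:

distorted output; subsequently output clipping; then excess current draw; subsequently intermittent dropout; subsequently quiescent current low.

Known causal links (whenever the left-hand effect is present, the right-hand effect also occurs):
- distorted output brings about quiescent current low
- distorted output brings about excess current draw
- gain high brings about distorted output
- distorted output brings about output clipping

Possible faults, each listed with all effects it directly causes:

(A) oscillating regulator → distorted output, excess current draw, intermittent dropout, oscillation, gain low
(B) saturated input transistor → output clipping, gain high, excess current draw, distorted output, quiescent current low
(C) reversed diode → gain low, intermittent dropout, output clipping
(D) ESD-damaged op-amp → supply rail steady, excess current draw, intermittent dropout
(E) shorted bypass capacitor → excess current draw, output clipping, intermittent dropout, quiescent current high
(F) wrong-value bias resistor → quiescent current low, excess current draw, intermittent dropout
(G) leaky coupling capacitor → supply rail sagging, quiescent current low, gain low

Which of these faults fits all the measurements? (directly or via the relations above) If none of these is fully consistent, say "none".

For each candidate, compare predicted effects to what was observed:
(A) oscillating regulator — accounts for every observation (output clipping via distorted output → output clipping)
(B) saturated input transistor — distorted output ✓; output clipping ✓; excess current draw ✓; intermittent dropout ✗; quiescent current low ✓
(C) reversed diode — does not account for distorted output, excess current draw, quiescent current low
(D) ESD-damaged op-amp — distorted output ✗; output clipping ✗; excess current draw ✓; intermittent dropout ✓; quiescent current low ✗
(E) shorted bypass capacitor — fails on distorted output, quiescent current low (predicts quiescent current high, not quiescent current low)
(F) wrong-value bias resistor — does not account for distorted output, output clipping
(G) leaky coupling capacitor — does not account for distorted output, output clipping, excess current draw, intermittent dropout
(A) alone accounts for all the evidence.

A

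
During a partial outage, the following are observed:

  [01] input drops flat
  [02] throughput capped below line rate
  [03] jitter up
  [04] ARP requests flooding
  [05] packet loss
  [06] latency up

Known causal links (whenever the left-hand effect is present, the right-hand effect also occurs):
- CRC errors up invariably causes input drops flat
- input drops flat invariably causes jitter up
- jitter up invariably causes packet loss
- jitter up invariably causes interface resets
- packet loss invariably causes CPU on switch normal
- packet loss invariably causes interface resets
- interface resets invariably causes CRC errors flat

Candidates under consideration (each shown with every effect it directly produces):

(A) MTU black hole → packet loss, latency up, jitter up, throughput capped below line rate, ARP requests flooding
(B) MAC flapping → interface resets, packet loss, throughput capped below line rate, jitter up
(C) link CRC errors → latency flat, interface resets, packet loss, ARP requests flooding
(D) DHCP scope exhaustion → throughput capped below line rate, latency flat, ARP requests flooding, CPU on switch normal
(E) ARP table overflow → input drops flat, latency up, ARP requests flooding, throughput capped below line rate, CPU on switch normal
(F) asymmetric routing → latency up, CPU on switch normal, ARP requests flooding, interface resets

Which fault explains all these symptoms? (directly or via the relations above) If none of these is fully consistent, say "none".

E

Per-candidate check:
(A) MTU black hole — input drops flat -; throughput capped below line rate +; jitter up +; ARP requests flooding +; packet loss +; latency up +
(B) MAC flapping — input drops flat -; throughput capped below line rate +; jitter up +; ARP requests flooding -; packet loss +; latency up -
(C) link CRC errors — input drops flat -; throughput capped below line rate -; jitter up -; ARP requests flooding +; packet loss +; latency up -
(D) DHCP scope exhaustion — fails on input drops flat, jitter up, packet loss, latency up (predicts latency flat, not latency up)
(E) ARP table overflow — input drops flat +; throughput capped below line rate +; jitter up + (by input drops flat → jitter up); ARP requests flooding +; packet loss + (by input drops flat → jitter up → packet loss); latency up +
(F) asymmetric routing — does not account for input drops flat, throughput capped below line rate, jitter up, packet loss
Only (E) is consistent with every observation.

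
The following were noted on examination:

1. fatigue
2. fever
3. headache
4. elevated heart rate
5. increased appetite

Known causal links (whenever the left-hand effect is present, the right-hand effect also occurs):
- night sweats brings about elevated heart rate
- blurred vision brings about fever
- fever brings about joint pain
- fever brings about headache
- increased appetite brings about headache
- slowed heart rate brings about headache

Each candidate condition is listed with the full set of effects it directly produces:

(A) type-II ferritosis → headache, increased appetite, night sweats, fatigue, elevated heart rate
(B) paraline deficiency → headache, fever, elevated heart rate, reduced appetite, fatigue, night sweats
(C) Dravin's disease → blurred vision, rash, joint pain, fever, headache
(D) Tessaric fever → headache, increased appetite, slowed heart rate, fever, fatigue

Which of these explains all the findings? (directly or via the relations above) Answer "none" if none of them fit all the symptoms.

Per-candidate check:
(A) type-II ferritosis — fatigue yes; fever NO; headache yes; elevated heart rate yes; increased appetite yes
(B) paraline deficiency — fatigue yes; fever yes; headache yes; elevated heart rate yes; increased appetite NO
(C) Dravin's disease — fatigue NO; fever yes; headache yes; elevated heart rate NO; increased appetite NO
(D) Tessaric fever — fatigue yes; fever yes; headache yes; elevated heart rate NO; increased appetite yes
None of the listed candidates fits everything.

none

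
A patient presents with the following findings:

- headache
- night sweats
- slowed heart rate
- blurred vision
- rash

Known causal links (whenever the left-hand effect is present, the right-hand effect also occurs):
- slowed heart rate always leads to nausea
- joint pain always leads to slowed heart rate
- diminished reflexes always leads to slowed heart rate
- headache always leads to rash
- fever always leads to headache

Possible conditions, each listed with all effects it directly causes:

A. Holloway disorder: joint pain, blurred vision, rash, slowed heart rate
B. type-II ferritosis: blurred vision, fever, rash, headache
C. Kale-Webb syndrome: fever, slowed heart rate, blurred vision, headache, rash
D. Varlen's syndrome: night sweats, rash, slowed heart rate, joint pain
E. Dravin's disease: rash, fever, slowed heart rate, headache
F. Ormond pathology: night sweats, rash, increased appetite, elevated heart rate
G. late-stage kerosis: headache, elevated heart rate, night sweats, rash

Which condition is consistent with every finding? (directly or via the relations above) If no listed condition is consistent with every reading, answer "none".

none

Testing each hypothesis:
(A) Holloway disorder — headache ✗; night sweats ✗; slowed heart rate ✓; blurred vision ✓; rash ✓
(B) type-II ferritosis — headache ✓; night sweats ✗; slowed heart rate ✗; blurred vision ✓; rash ✓
(C) Kale-Webb syndrome — headache ✓; night sweats ✗; slowed heart rate ✓; blurred vision ✓; rash ✓
(D) Varlen's syndrome — headache ✗; night sweats ✓; slowed heart rate ✓; blurred vision ✗; rash ✓
(E) Dravin's disease — does not account for night sweats, blurred vision
(F) Ormond pathology — fails on headache, slowed heart rate, blurred vision (predicts elevated heart rate, not slowed heart rate)
(G) late-stage kerosis — headache ✓; night sweats ✓; slowed heart rate ✗; blurred vision ✗; rash ✓
Every candidate fails on at least one observation.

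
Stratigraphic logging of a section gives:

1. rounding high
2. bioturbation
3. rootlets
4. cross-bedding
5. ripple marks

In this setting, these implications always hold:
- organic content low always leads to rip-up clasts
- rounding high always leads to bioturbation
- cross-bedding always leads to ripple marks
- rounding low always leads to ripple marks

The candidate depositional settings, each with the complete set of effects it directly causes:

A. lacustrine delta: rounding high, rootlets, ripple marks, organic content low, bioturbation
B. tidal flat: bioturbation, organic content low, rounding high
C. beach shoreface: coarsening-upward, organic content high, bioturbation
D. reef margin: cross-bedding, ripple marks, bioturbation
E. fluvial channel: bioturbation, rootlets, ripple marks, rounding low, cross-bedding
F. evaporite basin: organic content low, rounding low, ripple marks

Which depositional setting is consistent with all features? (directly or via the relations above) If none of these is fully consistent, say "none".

For each candidate, compare predicted effects to what was observed:
(A) lacustrine delta — does not account for cross-bedding
(B) tidal flat — does not account for rootlets, cross-bedding, ripple marks
(C) beach shoreface — does not account for rounding high, rootlets, cross-bedding, ripple marks
(D) reef margin — rounding high ✗; bioturbation ✓; rootlets ✗; cross-bedding ✓; ripple marks ✓
(E) fluvial channel — rounding high ✗; bioturbation ✓; rootlets ✓; cross-bedding ✓; ripple marks ✓
(F) evaporite basin — rounding high ✗; bioturbation ✗; rootlets ✗; cross-bedding ✗; ripple marks ✓
None of the listed candidates fits everything.

none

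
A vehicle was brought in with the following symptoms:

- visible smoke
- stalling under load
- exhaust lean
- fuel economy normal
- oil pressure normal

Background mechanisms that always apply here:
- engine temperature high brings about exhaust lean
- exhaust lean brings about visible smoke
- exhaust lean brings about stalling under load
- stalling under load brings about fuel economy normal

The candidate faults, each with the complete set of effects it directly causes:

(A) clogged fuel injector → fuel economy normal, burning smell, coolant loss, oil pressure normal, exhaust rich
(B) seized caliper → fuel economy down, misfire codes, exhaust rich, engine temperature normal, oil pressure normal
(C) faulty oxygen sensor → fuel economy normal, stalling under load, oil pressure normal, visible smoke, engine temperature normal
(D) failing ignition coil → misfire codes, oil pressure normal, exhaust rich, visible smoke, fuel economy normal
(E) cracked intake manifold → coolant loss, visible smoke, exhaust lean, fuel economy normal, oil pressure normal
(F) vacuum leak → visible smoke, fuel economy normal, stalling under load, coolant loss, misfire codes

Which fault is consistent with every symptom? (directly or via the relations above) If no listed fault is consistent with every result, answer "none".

E

Testing each hypothesis:
(A) clogged fuel injector — fails on visible smoke, stalling under load, exhaust lean (predicts exhaust rich, not exhaust lean)
(B) seized caliper — fails on visible smoke, stalling under load, exhaust lean, fuel economy normal (predicts exhaust rich, not exhaust lean; predicts fuel economy down, not fuel economy normal)
(C) faulty oxygen sensor — does not account for exhaust lean
(D) failing ignition coil — visible smoke ✓; stalling under load ✗; exhaust lean ✗; fuel economy normal ✓; oil pressure normal ✓
(E) cracked intake manifold — visible smoke ✓; stalling under load ✓ (by exhaust lean → stalling under load); exhaust lean ✓; fuel economy normal ✓; oil pressure normal ✓
(F) vacuum leak — does not account for exhaust lean, oil pressure normal
(E) alone accounts for all the evidence.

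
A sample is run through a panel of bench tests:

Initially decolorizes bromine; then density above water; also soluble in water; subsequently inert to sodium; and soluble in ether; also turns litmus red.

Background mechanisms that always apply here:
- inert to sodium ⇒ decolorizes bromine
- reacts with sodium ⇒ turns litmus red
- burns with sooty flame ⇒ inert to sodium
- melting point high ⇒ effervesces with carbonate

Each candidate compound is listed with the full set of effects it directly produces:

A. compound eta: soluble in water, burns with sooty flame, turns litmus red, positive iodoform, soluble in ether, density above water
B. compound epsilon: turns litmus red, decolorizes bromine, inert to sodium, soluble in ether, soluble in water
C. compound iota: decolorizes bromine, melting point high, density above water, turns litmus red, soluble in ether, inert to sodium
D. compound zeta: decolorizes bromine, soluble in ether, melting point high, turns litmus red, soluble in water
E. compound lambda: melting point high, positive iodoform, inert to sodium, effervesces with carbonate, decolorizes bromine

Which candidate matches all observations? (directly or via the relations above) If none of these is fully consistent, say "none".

A

Per-candidate check:
(A) compound eta — decolorizes bromine + (via burns with sooty flame → inert to sodium → decolorizes bromine); density above water +; soluble in water +; inert to sodium + (via burns with sooty flame → inert to sodium); soluble in ether +; turns litmus red +
(B) compound epsilon — does not account for density above water
(C) compound iota — decolorizes bromine +; density above water +; soluble in water -; inert to sodium +; soluble in ether +; turns litmus red +
(D) compound zeta — decolorizes bromine +; density above water -; soluble in water +; inert to sodium -; soluble in ether +; turns litmus red +
(E) compound lambda — decolorizes bromine +; density above water -; soluble in water -; inert to sodium +; soluble in ether -; turns litmus red -
(A) alone accounts for all the evidence.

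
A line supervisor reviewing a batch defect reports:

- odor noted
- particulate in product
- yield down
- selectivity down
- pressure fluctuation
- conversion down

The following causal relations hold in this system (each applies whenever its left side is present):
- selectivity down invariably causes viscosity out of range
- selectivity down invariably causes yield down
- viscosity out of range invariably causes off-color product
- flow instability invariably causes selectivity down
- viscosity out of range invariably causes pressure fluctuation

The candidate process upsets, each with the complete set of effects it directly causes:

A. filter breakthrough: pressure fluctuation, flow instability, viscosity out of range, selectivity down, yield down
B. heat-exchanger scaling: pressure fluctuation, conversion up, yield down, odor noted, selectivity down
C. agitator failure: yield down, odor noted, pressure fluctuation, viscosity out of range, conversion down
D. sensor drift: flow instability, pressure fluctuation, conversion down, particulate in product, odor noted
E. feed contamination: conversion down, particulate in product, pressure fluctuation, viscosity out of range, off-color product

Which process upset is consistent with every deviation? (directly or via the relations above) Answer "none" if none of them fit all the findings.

D

For each candidate, compare predicted effects to what was observed:
(A) filter breakthrough — odor noted ✗; particulate in product ✗; yield down ✓; selectivity down ✓; pressure fluctuation ✓; conversion down ✗
(B) heat-exchanger scaling — fails on particulate in product, conversion down (predicts conversion up, not conversion down)
(C) agitator failure — does not account for particulate in product, selectivity down
(D) sensor drift — accounts for every observation (yield down via flow instability → selectivity down → yield down)
(E) feed contamination — odor noted ✗; particulate in product ✓; yield down ✗; selectivity down ✗; pressure fluctuation ✓; conversion down ✓
Only (D) is consistent with every observation.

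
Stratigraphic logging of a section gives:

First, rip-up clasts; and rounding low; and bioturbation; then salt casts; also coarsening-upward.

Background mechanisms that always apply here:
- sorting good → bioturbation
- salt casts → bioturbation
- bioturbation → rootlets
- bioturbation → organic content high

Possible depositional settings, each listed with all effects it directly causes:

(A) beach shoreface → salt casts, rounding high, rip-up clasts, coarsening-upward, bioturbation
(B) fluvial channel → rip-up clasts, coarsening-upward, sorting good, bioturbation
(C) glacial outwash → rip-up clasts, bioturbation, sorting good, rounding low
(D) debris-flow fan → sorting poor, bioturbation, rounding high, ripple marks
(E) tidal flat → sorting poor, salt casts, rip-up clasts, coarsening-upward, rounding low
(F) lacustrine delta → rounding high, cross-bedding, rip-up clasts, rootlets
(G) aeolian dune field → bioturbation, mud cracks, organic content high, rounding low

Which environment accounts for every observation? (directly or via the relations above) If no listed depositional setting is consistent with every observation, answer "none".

E

Per-candidate check:
(A) beach shoreface — rip-up clasts yes; rounding low NO; bioturbation yes; salt casts yes; coarsening-upward yes
(B) fluvial channel — does not account for rounding low, salt casts
(C) glacial outwash — rip-up clasts yes; rounding low yes; bioturbation yes; salt casts NO; coarsening-upward NO
(D) debris-flow fan — rip-up clasts NO; rounding low NO; bioturbation yes; salt casts NO; coarsening-upward NO
(E) tidal flat — rip-up clasts yes; rounding low yes; bioturbation yes (via salt casts → bioturbation); salt casts yes; coarsening-upward yes
(F) lacustrine delta — rip-up clasts yes; rounding low NO; bioturbation NO; salt casts NO; coarsening-upward NO
(G) aeolian dune field — rip-up clasts NO; rounding low yes; bioturbation yes; salt casts NO; coarsening-upward NO
(E) alone accounts for all the evidence.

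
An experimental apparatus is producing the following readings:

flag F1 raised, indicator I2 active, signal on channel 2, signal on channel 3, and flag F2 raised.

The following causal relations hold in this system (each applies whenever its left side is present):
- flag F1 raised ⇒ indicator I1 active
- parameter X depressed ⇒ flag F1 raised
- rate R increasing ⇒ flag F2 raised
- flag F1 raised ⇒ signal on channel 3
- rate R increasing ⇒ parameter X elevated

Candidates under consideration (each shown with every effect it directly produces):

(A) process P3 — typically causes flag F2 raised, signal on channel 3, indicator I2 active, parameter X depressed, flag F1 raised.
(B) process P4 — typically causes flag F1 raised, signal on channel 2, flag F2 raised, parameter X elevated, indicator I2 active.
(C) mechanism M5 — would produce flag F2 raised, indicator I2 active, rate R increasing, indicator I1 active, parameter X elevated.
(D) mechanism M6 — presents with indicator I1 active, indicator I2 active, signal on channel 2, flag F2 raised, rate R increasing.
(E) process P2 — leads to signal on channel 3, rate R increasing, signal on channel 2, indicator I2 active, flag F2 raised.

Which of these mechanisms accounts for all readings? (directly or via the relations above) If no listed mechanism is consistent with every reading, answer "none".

B

Testing each hypothesis:
(A) process P3 — does not account for signal on channel 2
(B) process P4 — flag F1 raised ✓; indicator I2 active ✓; signal on channel 2 ✓; signal on channel 3 ✓ (via flag F1 raised → signal on channel 3); flag F2 raised ✓
(C) mechanism M5 — flag F1 raised ✗; indicator I2 active ✓; signal on channel 2 ✗; signal on channel 3 ✗; flag F2 raised ✓
(D) mechanism M6 — flag F1 raised ✗; indicator I2 active ✓; signal on channel 2 ✓; signal on channel 3 ✗; flag F2 raised ✓
(E) process P2 — does not account for flag F1 raised
(B) is the only candidate with no mismatches.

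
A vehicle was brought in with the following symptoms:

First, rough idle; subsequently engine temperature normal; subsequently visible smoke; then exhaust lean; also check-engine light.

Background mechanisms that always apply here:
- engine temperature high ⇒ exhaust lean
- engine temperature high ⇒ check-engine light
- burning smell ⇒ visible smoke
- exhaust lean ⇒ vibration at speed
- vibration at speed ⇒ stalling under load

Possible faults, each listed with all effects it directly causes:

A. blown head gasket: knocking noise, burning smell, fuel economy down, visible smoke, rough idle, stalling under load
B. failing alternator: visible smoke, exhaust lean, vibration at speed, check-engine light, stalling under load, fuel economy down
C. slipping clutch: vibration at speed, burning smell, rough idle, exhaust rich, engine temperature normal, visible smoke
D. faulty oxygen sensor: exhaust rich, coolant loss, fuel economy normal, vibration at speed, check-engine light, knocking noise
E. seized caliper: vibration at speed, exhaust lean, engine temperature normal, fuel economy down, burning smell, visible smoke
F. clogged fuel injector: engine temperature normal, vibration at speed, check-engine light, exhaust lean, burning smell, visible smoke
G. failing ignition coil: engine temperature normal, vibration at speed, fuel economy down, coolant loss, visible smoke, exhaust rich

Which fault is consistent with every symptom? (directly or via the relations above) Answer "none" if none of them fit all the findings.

Per-candidate check:
(A) blown head gasket — rough idle yes; engine temperature normal NO; visible smoke yes; exhaust lean NO; check-engine light NO
(B) failing alternator — rough idle NO; engine temperature normal NO; visible smoke yes; exhaust lean yes; check-engine light yes
(C) slipping clutch — rough idle yes; engine temperature normal yes; visible smoke yes; exhaust lean NO; check-engine light NO
(D) faulty oxygen sensor — fails on rough idle, engine temperature normal, visible smoke, exhaust lean (predicts exhaust rich, not exhaust lean)
(E) seized caliper — does not account for rough idle, check-engine light
(F) clogged fuel injector — does not account for rough idle
(G) failing ignition coil — rough idle NO; engine temperature normal yes; visible smoke yes; exhaust lean NO; check-engine light NO
Every candidate fails on at least one observation.

none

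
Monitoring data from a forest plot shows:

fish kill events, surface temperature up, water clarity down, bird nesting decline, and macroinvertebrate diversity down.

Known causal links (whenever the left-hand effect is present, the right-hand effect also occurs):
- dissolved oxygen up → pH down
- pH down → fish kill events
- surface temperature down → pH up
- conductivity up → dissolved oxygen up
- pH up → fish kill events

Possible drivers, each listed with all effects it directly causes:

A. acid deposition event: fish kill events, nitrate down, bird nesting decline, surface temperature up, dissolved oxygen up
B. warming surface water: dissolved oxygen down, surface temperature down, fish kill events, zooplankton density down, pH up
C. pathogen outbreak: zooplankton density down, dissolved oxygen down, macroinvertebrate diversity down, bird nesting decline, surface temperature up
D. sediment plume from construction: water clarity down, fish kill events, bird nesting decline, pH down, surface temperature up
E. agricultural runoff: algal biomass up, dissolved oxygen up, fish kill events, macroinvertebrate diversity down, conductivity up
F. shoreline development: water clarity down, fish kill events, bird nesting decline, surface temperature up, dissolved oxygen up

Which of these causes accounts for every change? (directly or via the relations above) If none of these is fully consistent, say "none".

For each candidate, compare predicted effects to what was observed:
(A) acid deposition event — does not account for water clarity down, macroinvertebrate diversity down
(B) warming surface water — fails on surface temperature up, water clarity down, bird nesting decline, macroinvertebrate diversity down (predicts surface temperature down, not surface temperature up)
(C) pathogen outbreak — fish kill events ✗; surface temperature up ✓; water clarity down ✗; bird nesting decline ✓; macroinvertebrate diversity down ✓
(D) sediment plume from construction — does not account for macroinvertebrate diversity down
(E) agricultural runoff — does not account for surface temperature up, water clarity down, bird nesting decline
(F) shoreline development — does not account for macroinvertebrate diversity down
No candidate is consistent with all observations.

none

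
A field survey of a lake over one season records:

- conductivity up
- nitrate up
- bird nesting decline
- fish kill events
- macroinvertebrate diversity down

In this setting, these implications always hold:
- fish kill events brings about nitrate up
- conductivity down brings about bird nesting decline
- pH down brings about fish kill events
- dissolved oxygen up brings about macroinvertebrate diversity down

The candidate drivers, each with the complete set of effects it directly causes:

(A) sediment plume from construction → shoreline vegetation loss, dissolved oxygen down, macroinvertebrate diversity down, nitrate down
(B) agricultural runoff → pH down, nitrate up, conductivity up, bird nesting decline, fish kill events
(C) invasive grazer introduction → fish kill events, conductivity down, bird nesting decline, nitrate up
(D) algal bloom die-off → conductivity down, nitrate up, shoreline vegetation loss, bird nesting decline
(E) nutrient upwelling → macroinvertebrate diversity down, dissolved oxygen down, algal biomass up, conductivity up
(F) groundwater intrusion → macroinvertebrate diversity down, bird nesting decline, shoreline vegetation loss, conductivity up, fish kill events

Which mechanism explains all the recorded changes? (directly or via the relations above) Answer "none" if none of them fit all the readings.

F

Per-candidate check:
(A) sediment plume from construction — fails on conductivity up, nitrate up, bird nesting decline, fish kill events (predicts nitrate down, not nitrate up)
(B) agricultural runoff — conductivity up ✓; nitrate up ✓; bird nesting decline ✓; fish kill events ✓; macroinvertebrate diversity down ✗
(C) invasive grazer introduction — conductivity up ✗; nitrate up ✓; bird nesting decline ✓; fish kill events ✓; macroinvertebrate diversity down ✗
(D) algal bloom die-off — fails on conductivity up, fish kill events, macroinvertebrate diversity down (predicts conductivity down, not conductivity up)
(E) nutrient upwelling — conductivity up ✓; nitrate up ✗; bird nesting decline ✗; fish kill events ✗; macroinvertebrate diversity down ✓
(F) groundwater intrusion — conductivity up ✓; nitrate up ✓ (by fish kill events → nitrate up); bird nesting decline ✓; fish kill events ✓; macroinvertebrate diversity down ✓
(F) is the only candidate with no mismatches.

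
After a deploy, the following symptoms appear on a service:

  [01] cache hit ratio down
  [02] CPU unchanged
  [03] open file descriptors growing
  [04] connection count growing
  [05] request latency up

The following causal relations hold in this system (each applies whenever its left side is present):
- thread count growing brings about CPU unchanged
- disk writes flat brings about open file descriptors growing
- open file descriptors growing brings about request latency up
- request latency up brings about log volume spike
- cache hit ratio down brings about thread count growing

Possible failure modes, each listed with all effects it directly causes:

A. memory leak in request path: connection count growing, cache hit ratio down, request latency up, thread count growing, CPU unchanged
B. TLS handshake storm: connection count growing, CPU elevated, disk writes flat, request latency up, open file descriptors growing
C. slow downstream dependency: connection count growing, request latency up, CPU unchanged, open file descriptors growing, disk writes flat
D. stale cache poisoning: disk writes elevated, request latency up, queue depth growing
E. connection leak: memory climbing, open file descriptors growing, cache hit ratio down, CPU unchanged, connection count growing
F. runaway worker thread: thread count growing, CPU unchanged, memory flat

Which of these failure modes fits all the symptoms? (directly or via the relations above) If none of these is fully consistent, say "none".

E

For each candidate, compare predicted effects to what was observed:
(A) memory leak in request path — does not account for open file descriptors growing
(B) TLS handshake storm — fails on cache hit ratio down, CPU unchanged (predicts CPU elevated, not CPU unchanged)
(C) slow downstream dependency — cache hit ratio down ✗; CPU unchanged ✓; open file descriptors growing ✓; connection count growing ✓; request latency up ✓
(D) stale cache poisoning — does not account for cache hit ratio down, CPU unchanged, open file descriptors growing, connection count growing
(E) connection leak — accounts for every observation (request latency up by open file descriptors growing → request latency up)
(F) runaway worker thread — cache hit ratio down ✗; CPU unchanged ✓; open file descriptors growing ✗; connection count growing ✗; request latency up ✗
Only (E) is consistent with every observation.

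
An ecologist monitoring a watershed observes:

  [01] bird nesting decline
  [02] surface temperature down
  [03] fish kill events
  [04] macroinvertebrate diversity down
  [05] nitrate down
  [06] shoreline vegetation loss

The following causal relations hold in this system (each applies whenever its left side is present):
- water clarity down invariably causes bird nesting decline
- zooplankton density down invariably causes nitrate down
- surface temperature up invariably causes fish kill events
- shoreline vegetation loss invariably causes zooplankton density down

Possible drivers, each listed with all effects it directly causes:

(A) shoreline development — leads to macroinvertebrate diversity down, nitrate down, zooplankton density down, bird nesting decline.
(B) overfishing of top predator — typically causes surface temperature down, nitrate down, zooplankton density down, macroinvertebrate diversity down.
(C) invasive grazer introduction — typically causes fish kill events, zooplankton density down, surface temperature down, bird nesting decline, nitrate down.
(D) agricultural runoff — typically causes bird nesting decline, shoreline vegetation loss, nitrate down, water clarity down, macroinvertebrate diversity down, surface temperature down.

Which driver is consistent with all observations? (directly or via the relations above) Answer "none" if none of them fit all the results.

Per-candidate check:
(A) shoreline development — does not account for surface temperature down, fish kill events, shoreline vegetation loss
(B) overfishing of top predator — bird nesting decline ✗; surface temperature down ✓; fish kill events ✗; macroinvertebrate diversity down ✓; nitrate down ✓; shoreline vegetation loss ✗
(C) invasive grazer introduction — bird nesting decline ✓; surface temperature down ✓; fish kill events ✓; macroinvertebrate diversity down ✗; nitrate down ✓; shoreline vegetation loss ✗
(D) agricultural runoff — bird nesting decline ✓; surface temperature down ✓; fish kill events ✗; macroinvertebrate diversity down ✓; nitrate down ✓; shoreline vegetation loss ✓
None of the listed candidates fits everything.

none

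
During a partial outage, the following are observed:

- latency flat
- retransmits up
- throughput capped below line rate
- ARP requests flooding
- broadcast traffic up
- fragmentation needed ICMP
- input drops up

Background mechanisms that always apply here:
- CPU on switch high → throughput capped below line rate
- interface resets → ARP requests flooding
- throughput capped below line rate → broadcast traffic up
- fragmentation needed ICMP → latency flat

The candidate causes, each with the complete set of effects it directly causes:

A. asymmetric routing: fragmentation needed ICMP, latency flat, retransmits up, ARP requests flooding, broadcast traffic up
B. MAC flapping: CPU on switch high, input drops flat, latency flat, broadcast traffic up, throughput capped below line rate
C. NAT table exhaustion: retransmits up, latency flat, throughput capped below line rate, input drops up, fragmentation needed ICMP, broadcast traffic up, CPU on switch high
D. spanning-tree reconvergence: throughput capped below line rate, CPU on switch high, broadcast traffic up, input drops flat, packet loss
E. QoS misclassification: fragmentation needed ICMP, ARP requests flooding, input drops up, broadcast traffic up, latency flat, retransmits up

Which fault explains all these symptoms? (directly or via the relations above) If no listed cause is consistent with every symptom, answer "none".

Checking each candidate against the observations:
(A) asymmetric routing — does not account for throughput capped below line rate, input drops up
(B) MAC flapping — fails on retransmits up, ARP requests flooding, fragmentation needed ICMP, input drops up (predicts input drops flat, not input drops up)
(C) NAT table exhaustion — does not account for ARP requests flooding
(D) spanning-tree reconvergence — fails on latency flat, retransmits up, ARP requests flooding, fragmentation needed ICMP, input drops up (predicts input drops flat, not input drops up)
(E) QoS misclassification — latency flat +; retransmits up +; throughput capped below line rate -; ARP requests flooding +; broadcast traffic up +; fragmentation needed ICMP +; input drops up +
None of the listed candidates fits everything.

none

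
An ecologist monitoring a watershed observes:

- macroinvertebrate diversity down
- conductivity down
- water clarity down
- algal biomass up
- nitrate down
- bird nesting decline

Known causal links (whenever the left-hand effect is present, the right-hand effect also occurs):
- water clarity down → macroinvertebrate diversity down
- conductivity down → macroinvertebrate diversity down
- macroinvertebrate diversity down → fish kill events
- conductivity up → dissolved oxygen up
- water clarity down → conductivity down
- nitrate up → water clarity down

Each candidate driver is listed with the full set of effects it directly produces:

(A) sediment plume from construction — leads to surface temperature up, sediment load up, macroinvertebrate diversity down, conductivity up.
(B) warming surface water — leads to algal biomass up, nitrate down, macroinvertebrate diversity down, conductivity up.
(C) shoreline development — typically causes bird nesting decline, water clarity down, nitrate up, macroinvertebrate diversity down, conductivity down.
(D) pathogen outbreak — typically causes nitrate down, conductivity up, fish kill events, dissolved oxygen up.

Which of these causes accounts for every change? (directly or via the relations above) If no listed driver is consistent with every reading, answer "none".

Per-candidate check:
(A) sediment plume from construction — macroinvertebrate diversity down +; conductivity down -; water clarity down -; algal biomass up -; nitrate down -; bird nesting decline -
(B) warming surface water — fails on conductivity down, water clarity down, bird nesting decline (predicts conductivity up, not conductivity down)
(C) shoreline development — macroinvertebrate diversity down +; conductivity down +; water clarity down +; algal biomass up -; nitrate down -; bird nesting decline +
(D) pathogen outbreak — macroinvertebrate diversity down -; conductivity down -; water clarity down -; algal biomass up -; nitrate down +; bird nesting decline -
No candidate is consistent with all observations.

none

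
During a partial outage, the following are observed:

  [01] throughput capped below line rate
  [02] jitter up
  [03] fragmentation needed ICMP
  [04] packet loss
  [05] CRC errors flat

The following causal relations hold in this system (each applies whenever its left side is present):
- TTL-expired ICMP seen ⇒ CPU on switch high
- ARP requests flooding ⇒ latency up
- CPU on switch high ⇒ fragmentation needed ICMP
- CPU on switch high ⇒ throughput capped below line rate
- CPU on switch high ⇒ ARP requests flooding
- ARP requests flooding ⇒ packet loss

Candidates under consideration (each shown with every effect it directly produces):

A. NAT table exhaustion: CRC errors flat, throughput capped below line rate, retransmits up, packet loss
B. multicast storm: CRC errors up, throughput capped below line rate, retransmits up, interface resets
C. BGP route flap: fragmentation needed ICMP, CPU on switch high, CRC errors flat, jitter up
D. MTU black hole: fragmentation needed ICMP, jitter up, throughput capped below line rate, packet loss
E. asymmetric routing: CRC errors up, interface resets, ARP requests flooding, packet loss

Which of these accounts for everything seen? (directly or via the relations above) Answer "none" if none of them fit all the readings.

C

For each candidate, compare predicted effects to what was observed:
(A) NAT table exhaustion — does not account for jitter up, fragmentation needed ICMP
(B) multicast storm — fails on jitter up, fragmentation needed ICMP, packet loss, CRC errors flat (predicts CRC errors up, not CRC errors flat)
(C) BGP route flap — throughput capped below line rate yes (via CPU on switch high → throughput capped below line rate); jitter up yes; fragmentation needed ICMP yes; packet loss yes (via CPU on switch high → ARP requests flooding → packet loss); CRC errors flat yes
(D) MTU black hole — throughput capped below line rate yes; jitter up yes; fragmentation needed ICMP yes; packet loss yes; CRC errors flat NO
(E) asymmetric routing — fails on throughput capped below line rate, jitter up, fragmentation needed ICMP, CRC errors flat (predicts CRC errors up, not CRC errors flat)
(C) alone accounts for all the evidence.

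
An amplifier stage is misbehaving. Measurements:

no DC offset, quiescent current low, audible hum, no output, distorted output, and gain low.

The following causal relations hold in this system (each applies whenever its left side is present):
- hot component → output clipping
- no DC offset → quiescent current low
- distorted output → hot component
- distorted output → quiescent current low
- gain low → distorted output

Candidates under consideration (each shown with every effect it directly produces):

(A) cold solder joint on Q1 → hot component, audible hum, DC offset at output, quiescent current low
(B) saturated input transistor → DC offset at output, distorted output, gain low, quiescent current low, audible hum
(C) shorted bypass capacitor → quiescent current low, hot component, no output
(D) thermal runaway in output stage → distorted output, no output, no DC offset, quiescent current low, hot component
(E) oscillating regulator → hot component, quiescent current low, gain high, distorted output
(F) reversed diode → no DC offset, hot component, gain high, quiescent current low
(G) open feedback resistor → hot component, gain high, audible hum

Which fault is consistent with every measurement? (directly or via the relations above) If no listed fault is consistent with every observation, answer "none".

none

For each candidate, compare predicted effects to what was observed:
(A) cold solder joint on Q1 — fails on no DC offset, no output, distorted output, gain low (predicts DC offset at output, not no DC offset)
(B) saturated input transistor — no DC offset ✗; quiescent current low ✓; audible hum ✓; no output ✗; distorted output ✓; gain low ✓
(C) shorted bypass capacitor — no DC offset ✗; quiescent current low ✓; audible hum ✗; no output ✓; distorted output ✗; gain low ✗
(D) thermal runaway in output stage — does not account for audible hum, gain low
(E) oscillating regulator — no DC offset ✗; quiescent current low ✓; audible hum ✗; no output ✗; distorted output ✓; gain low ✗
(F) reversed diode — fails on audible hum, no output, distorted output, gain low (predicts gain high, not gain low)
(G) open feedback resistor — fails on no DC offset, quiescent current low, no output, distorted output, gain low (predicts gain high, not gain low)
No candidate is consistent with all observations.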